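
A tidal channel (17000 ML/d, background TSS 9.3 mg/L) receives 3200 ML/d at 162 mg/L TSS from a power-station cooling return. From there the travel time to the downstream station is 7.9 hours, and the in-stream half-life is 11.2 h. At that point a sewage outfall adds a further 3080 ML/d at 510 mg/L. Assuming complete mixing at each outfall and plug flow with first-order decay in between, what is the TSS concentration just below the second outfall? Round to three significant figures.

85.3 mg/L

After mixing, C = (17000·9.300 + 3200·162.0) / 20200 = 676500/20200 = 33.49 mg/L; combined flow 20200 ML/d.
Half-life 11.2 h → k = ln 2 / 11.2 = 0.06189 h⁻¹ = 1.485 d⁻¹.
Applying C = C₀e^(−kt): 33.49 × 0.6133 = 20.54 mg/L.
Second outfall: C = (20200·20.54 + 3080·510.0)/23280 = 85.30 mg/L.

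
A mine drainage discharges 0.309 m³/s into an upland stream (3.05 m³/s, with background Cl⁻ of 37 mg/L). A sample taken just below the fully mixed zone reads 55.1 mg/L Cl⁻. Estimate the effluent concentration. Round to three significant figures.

234 mg/L

Mass balance: 3.050·37.00 + 0.3090·Cₑ = 3.359·55.10
→ Cₑ = (3.359·55.10 − 3.050·37.00) / 0.3090 = 233.8 mg/L.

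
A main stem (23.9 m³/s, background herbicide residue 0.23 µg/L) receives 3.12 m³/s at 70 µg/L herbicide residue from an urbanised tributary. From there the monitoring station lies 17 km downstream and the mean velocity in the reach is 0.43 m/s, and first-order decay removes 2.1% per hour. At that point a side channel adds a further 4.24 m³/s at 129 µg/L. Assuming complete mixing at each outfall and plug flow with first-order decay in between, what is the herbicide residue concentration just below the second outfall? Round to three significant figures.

Mass balance: C = (23.90·0.2300 + 3.120·70.00) / 27.02 = 223.9/27.02 = 8.286 µg/L; combined flow 27.02 m³/s.
Travel time t = 17·1000 / 0.43 = 39530 s = 10.98 h.
2.1%/h lost → k = −ln(1 − 0.021) = 0.02122 h⁻¹.
Decay over the reach: 8.286·exp(−kt) = 8.286·0.7921 = 6.564 µg/L.
At the second outfall, C = (27.02·6.564 + 4.240·129.0) / (27.02 + 4.240) = 23.17 µg/L.

23.2 µg/L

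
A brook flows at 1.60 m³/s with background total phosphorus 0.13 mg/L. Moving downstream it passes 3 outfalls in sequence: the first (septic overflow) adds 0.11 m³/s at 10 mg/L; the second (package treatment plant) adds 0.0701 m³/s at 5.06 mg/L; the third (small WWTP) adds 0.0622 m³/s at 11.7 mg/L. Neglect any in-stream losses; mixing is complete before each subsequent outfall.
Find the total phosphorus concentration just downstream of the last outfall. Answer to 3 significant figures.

1.30 mg/L

After outfall 1: Q = 1.600 + 0.1100 = 1.710 m³/s; C = (1.600·0.1300 + 0.1100·10.00)/1.710 = 0.7649 mg/L.
After outfall 2: Q = 1.710 + 0.07010 = 1.780 m³/s; C = (1.710·0.7649 + 0.07010·5.060)/1.780 = 0.9341 mg/L.
After outfall 3: Q = 1.780 + 0.06220 = 1.842 m³/s; C = (1.780·0.9341 + 0.06220·11.70)/1.842 = 1.298 mg/L.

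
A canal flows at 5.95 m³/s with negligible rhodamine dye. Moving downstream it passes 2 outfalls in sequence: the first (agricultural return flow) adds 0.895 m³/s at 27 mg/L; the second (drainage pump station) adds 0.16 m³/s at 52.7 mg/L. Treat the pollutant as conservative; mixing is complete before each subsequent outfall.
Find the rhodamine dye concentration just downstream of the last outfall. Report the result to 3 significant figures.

After outfall 1: Q = 5.950 + 0.8950 = 6.845 m³/s; C = (5.950·0 + 0.8950·27.00)/6.845 = 3.530 mg/L.
After outfall 2: Q = 6.845 + 0.1600 = 7.005 m³/s; C = (6.845·3.530 + 0.1600·52.70)/7.005 = 4.653 mg/L.

4.65 mg/L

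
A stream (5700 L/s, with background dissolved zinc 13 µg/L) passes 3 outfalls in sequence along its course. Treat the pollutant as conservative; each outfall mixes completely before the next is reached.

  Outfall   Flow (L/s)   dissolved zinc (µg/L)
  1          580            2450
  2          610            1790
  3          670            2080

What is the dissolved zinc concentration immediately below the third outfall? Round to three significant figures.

527 µg/L

After outfall 1: Q = 5700 + 580.0 = 6280 L/s; C = (5700·13.00 + 580.0·2450)/6280 = 238.1 µg/L.
After outfall 2: Q = 6280 + 610.0 = 6890 L/s; C = (6280·238.1 + 610.0·1790)/6890 = 375.5 µg/L.
After outfall 3: Q = 6890 + 670.0 = 7560 L/s; C = (6890·375.5 + 670.0·2080)/7560 = 526.5 µg/L.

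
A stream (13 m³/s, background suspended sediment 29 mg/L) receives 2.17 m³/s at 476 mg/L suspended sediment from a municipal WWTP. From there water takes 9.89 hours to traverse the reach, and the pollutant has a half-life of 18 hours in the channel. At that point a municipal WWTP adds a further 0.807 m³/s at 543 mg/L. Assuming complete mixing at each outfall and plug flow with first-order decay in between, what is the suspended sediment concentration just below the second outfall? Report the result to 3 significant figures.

87.7 mg/L

Flow-weighted average: C = (13.00·29.00 + 2.170·476.0) / 15.17 = 1410/15.17 = 92.94 mg/L; combined flow 15.17 m³/s.
Half-life 18 h → k = ln 2 / 18 = 0.03851 h⁻¹ = 0.9242 d⁻¹.
First-order decay: C = 92.94·exp(−k·t) = 92.94·0.6833 = 63.51 mg/L.
Second outfall: C = (15.17·63.51 + 0.8070·543.0)/15.98 = 87.72 mg/L.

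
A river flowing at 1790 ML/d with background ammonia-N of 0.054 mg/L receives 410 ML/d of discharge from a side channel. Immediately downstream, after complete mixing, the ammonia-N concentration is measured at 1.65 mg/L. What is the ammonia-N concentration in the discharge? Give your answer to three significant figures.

8.62 mg/L

Mass balance: 1790·0.05400 + 410.0·Cₑ = 2200·1.650
→ Cₑ = (2200·1.650 − 1790·0.05400) / 410.0 = 8.618 mg/L.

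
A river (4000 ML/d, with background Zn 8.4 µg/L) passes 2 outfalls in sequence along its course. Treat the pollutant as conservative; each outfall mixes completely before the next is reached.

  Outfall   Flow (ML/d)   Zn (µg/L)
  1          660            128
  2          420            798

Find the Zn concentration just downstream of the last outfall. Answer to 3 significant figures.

89.2 µg/L

After outfall 1: Q = 4000 + 660.0 = 4660 ML/d; C = (4000·8.400 + 660.0·128.0)/4660 = 25.34 µg/L.
After outfall 2: Q = 4660 + 420.0 = 5080 ML/d; C = (4660·25.34 + 420.0·798.0)/5080 = 89.22 µg/L.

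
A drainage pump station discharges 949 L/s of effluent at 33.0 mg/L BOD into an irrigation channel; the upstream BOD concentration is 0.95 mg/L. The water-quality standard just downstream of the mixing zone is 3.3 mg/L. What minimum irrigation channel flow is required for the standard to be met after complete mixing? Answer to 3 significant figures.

12000 L/s

Set C_mix = 3.3: (Q·0.9500 + 949.0·33.00) / (Q + 949.0) = 3.3
→ Q = 949.0·(33.00 − 3.3)/(3.3 − 0.9500) = 11990 L/s.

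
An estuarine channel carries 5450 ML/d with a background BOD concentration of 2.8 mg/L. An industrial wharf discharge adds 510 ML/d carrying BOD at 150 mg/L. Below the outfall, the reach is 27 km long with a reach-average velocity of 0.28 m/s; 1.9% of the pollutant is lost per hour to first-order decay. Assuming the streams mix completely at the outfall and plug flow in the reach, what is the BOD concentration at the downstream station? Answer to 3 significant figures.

Mass balance: C = (5450·2.800 + 510.0·150.0) / 5960 = 91760/5960 = 15.40 mg/L.
Travel time t = 27·1000 / 0.28 = 96430 s = 26.79 h.
1.9%/h lost → k = −ln(1 − 0.019) = 0.01918 h⁻¹.
Decay over the reach: 15.40·exp(−kt) = 15.40·0.5982 = 9.210 mg/L.

9.21 mg/L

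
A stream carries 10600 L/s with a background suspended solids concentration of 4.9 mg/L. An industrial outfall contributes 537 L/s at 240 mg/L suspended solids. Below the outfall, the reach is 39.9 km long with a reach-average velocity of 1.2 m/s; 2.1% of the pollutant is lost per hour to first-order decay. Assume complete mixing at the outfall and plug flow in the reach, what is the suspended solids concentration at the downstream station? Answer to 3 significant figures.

13.3 mg/L

Mass balance: C = (10600·4.900 + 537.0·240.0) / 11140 = 180800/11140 = 16.24 mg/L.
Travel time t = 39.9·1000 / 1.2 = 33250 s = 9.236 h.
2.1%/h lost → k = −ln(1 − 0.021) = 0.02122 h⁻¹.
Applying C = C₀e^(−kt): 16.24 × 0.8220 = 13.35 mg/L.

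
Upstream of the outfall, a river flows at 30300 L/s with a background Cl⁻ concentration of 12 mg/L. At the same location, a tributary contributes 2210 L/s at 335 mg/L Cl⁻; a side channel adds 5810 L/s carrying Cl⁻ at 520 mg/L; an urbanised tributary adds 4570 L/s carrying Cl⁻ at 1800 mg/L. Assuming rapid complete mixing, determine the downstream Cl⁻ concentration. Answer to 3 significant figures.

Mixed concentration C = ΣQC/ΣQ = (30300·12.00 + 2210·335.0 + 5810·520.0 + 4570·1800) / 42890 = 12350000/42890 = 288.0 mg/L.

288 mg/L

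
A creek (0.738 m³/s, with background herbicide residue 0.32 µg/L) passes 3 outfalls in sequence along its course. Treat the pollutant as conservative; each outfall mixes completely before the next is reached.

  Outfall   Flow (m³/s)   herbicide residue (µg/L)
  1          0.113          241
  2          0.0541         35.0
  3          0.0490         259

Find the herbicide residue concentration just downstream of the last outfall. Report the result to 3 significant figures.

Below outfall 1: Q → 0.8510 m³/s, C = (0.7380·0.3200 + 0.1130·241.0)/0.8510 = 32.28 µg/L.
Below outfall 2: Q → 0.9051 m³/s, C = (0.8510·32.28 + 0.05410·35.00)/0.9051 = 32.44 µg/L.
Below outfall 3: Q → 0.9541 m³/s, C = (0.9051·32.44 + 0.04900·259.0)/0.9541 = 44.08 µg/L.

44.1 µg/L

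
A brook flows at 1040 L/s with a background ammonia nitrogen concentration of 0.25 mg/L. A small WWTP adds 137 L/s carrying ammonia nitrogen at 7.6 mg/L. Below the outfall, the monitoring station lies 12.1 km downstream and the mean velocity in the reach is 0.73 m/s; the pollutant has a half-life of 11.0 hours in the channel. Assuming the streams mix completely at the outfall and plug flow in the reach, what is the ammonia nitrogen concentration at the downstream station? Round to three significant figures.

0.827 mg/L

Mass balance: C = (1040·0.2500 + 137.0·7.600) / 1177 = 1301/1177 = 1.106 mg/L.
Travel time t = 12.1·1000 / 0.73 = 16580 s = 4.604 h.
Half-life 11.0 h → k = ln 2 / 11.0 = 0.06301 h⁻¹ = 1.512 d⁻¹.
After decay, C = 1.106 × e^(−kt) = 1.106 × 0.7482 = 0.8271 mg/L.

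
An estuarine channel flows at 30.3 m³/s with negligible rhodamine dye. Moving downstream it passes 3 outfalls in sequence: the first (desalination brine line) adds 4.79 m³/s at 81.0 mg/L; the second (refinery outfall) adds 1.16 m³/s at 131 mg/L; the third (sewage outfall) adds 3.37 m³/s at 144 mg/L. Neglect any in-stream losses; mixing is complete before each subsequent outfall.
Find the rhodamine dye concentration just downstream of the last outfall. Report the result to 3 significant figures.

Outfall 1: combined Q = 35.09 m³/s; C = (30.30·0 + 4.790·81.00)/35.09 = 11.06 mg/L.
Outfall 2: combined Q = 36.25 m³/s; C = (35.09·11.06 + 1.160·131.0)/36.25 = 14.90 mg/L.
Outfall 3: combined Q = 39.62 m³/s; C = (36.25·14.90 + 3.370·144.0)/39.62 = 25.88 mg/L.

25.9 mg/L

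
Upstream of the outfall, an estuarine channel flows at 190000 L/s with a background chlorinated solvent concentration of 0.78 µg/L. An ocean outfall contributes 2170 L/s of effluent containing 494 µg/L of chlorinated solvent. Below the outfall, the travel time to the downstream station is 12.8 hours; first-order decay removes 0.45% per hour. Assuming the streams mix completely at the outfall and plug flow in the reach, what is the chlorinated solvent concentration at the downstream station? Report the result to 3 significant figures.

After mixing, C = (190000·0.7800 + 2170·494.0) / 192200 = 1220000/192200 = 6.349 µg/L.
0.45%/h lost → k = −ln(1 − 0.0045) = 0.004510 h⁻¹.
First-order decay: C = 6.349·exp(−k·t) = 6.349·0.9439 = 5.993 µg/L.

5.99 µg/L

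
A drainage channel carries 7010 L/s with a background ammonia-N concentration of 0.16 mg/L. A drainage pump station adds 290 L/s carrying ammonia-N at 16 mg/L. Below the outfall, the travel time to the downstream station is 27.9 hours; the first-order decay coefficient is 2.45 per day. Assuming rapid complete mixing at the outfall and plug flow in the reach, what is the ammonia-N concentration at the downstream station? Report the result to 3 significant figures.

Mass balance: C = (7010·0.1600 + 290.0·16.00) / 7300 = 5762/7300 = 0.7893 mg/L.
After decay, C = 0.7893 × e^(−kt) = 0.7893 × 0.05795 = 0.04574 mg/L.

0.0457 mg/L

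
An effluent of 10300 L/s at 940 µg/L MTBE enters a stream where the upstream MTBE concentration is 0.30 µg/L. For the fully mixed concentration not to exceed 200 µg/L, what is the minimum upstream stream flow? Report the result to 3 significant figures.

Set C_mix = 200: (Q·0.3000 + 10300·940.0) / (Q + 10300) = 200
→ Q = 10300·(940.0 − 200)/(200 − 0.3000) = 38170 L/s.

38200 L/s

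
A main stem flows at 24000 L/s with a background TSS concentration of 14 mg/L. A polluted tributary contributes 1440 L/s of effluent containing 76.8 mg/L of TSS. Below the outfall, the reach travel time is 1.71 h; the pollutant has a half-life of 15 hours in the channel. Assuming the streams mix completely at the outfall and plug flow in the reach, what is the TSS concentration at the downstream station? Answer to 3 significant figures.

Conservation of mass: C = (24000·14.00 + 1440·76.80) / 25440 = 446600/25440 = 17.55 mg/L.
Half-life 15 h → k = ln 2 / 15 = 0.04621 h⁻¹ = 1.109 d⁻¹.
Decay over the reach: 17.55·exp(−kt) = 17.55·0.9240 = 16.22 mg/L.

16.2 mg/L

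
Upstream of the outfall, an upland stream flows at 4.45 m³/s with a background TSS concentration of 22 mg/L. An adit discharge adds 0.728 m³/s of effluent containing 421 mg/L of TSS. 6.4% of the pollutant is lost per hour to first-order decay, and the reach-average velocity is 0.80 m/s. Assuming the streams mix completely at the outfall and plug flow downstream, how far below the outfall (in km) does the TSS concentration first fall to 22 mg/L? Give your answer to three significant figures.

55.2 km

Mass balance: C = (4.450·22.00 + 0.7280·421.0) / 5.178 = 404.4/5.178 = 78.10 mg/L.
6.4%/h lost → k = −ln(1 − 0.064) = 0.06614 h⁻¹.
Set 78.10·exp(−k·t) = 22 → t = ln(78.10/22)/k = 68960 s = 19.16 h.
Distance = v·t = 0.80·68960 = 55170 m = 55.17 km.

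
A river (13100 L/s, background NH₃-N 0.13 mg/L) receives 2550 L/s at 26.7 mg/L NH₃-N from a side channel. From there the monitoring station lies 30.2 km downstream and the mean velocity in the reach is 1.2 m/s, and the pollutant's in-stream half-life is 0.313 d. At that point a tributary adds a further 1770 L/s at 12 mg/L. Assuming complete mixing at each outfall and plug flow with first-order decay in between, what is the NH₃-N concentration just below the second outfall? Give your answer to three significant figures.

3.32 mg/L

Mass balance: C = (13100·0.1300 + 2550·26.70) / 15650 = 69790/15650 = 4.459 mg/L; combined flow 15650 L/s.
Travel time t = 30.2·1000 / 1.2 = 25170 s = 6.991 h.
Half-life 0.313 d → k = ln 2 / 0.313 = 2.215 d⁻¹.
First-order decay: C = 4.459·exp(−k·t) = 4.459·0.5246 = 2.340 mg/L.
Second outfall: C = (15650·2.340 + 1770·12.00)/17420 = 3.321 mg/L.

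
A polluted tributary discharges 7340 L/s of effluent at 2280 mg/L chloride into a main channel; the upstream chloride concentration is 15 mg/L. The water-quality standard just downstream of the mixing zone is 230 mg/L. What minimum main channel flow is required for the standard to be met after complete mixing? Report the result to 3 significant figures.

Set C_mix = 230: (Q·15.00 + 7340·2280) / (Q + 7340) = 230
→ Q = 7340·(2280 − 230)/(230 − 15.00) = 69990 L/s.

70000 L/s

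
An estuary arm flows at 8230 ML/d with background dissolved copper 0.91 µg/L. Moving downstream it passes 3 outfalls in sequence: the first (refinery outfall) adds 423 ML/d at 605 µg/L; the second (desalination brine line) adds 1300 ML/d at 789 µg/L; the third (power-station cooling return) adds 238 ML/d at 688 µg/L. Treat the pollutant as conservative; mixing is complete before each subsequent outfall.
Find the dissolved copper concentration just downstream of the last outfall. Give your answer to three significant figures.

After outfall 1: Q = 8230 + 423.0 = 8653 ML/d; C = (8230·0.9100 + 423.0·605.0)/8653 = 30.44 µg/L.
After outfall 2: Q = 8653 + 1300 = 9953 ML/d; C = (8653·30.44 + 1300·789.0)/9953 = 129.5 µg/L.
After outfall 3: Q = 9953 + 238.0 = 10190 ML/d; C = (9953·129.5 + 238.0·688.0)/10190 = 142.6 µg/L.

143 µg/L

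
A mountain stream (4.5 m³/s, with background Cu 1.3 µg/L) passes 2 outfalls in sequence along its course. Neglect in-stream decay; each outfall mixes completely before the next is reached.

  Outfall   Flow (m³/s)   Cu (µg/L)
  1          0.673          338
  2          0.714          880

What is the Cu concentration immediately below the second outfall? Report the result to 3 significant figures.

146 µg/L

After outfall 1: Q = 4.500 + 0.6730 = 5.173 m³/s; C = (4.500·1.300 + 0.6730·338.0)/5.173 = 45.10 µg/L.
After outfall 2: Q = 5.173 + 0.7140 = 5.887 m³/s; C = (5.173·45.10 + 0.7140·880.0)/5.887 = 146.4 µg/L.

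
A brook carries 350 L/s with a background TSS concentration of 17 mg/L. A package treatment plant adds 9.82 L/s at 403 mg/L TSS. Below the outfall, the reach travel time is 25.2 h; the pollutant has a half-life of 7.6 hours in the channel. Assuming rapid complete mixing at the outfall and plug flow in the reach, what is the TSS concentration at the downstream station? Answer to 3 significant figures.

Conservation of mass: C = (350.0·17.00 + 9.820·403.0) / 359.8 = 9907/359.8 = 27.53 mg/L.
Half-life 7.6 h → k = ln 2 / 7.6 = 0.09120 h⁻¹ = 2.189 d⁻¹.
After decay, C = 27.53 × e^(−kt) = 27.53 × 0.1004 = 2.765 mg/L.

2.77 mg/L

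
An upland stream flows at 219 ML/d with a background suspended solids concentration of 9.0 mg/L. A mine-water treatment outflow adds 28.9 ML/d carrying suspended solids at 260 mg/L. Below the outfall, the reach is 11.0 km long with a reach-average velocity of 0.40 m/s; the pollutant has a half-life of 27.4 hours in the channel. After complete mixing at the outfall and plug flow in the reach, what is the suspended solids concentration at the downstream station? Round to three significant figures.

31.5 mg/L

Mixed concentration C = ΣQC/ΣQ = (219.0·9.000 + 28.90·260.0) / 247.9 = 9485/247.9 = 38.26 mg/L.
Travel time t = 11.0·1000 / 0.40 = 27500 s = 7.639 h.
Half-life 27.4 h → k = ln 2 / 27.4 = 0.02530 h⁻¹ = 0.6071 d⁻¹.
After decay, C = 38.26 × e^(−kt) = 38.26 × 0.8243 = 31.54 mg/L.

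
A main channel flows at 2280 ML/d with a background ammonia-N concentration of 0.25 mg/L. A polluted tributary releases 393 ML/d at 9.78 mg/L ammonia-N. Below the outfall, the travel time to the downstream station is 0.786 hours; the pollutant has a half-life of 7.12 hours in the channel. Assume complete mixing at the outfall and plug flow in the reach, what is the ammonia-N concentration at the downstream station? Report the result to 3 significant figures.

Flow-weighted average: C = (2280·0.2500 + 393.0·9.780) / 2673 = 4414/2673 = 1.651 mg/L.
Half-life 7.12 h → k = ln 2 / 7.12 = 0.09735 h⁻¹ = 2.336 d⁻¹.
Applying C = C₀e^(−kt): 1.651 × 0.9263 = 1.530 mg/L.

1.53 mg/L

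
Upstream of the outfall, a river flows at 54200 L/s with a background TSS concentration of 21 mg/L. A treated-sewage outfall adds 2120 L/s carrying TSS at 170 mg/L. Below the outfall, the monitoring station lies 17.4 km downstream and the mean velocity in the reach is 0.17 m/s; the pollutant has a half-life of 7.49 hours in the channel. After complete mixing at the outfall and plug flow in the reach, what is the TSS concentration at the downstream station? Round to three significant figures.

1.92 mg/L

After mixing, C = (54200·21.00 + 2120·170.0) / 56320 = 1499000/56320 = 26.61 mg/L.
Travel time t = 17.4·1000 / 0.17 = 102400 s = 28.43 h.
Half-life 7.49 h → k = ln 2 / 7.49 = 0.09254 h⁻¹ = 2.221 d⁻¹.
Applying C = C₀e^(−kt): 26.61 × 0.07200 = 1.916 mg/L.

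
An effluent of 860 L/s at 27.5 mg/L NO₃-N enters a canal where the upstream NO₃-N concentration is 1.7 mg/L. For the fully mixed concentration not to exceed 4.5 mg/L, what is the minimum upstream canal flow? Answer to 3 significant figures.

7060 L/s

Set C_mix = 4.5: (Q·1.700 + 860.0·27.50) / (Q + 860.0) = 4.5
→ Q = 860.0·(27.50 − 4.5)/(4.5 − 1.700) = 7064 L/s.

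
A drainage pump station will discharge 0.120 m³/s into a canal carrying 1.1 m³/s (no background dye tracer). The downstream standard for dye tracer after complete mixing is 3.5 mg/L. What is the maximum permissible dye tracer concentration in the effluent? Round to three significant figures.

At the limit, (Qr·Cr + Qe·Cₑ)/(Qr + Qe) = 3.5:
Cₑ = (1.220·3.5 − 1.100·0) / 0.1200 = 35.58 mg/L.

35.6 mg/L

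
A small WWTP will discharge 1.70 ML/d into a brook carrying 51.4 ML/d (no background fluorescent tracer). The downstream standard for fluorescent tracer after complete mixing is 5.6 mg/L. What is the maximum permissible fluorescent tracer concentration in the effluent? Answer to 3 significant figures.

At the limit, (Qr·Cr + Qe·Cₑ)/(Qr + Qe) = 5.6:
Cₑ = (53.10·5.6 − 51.40·0) / 1.700 = 174.9 mg/L.

175 mg/L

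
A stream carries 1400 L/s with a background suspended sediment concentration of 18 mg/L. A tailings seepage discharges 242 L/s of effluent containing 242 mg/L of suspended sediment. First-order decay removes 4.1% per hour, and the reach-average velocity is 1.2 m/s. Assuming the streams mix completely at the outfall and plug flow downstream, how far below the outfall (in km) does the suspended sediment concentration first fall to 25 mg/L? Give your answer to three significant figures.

73.6 km

Mass balance: C = (1400·18.00 + 242.0·242.0) / 1642 = 83760/1642 = 51.01 mg/L.
4.1%/h lost → k = −ln(1 − 0.041) = 0.04186 h⁻¹.
Set 51.01·exp(−k·t) = 25 → t = ln(51.01/25)/k = 61330 s = 17.04 h.
Distance = v·t = 1.2·61330 = 73600 m = 73.60 km.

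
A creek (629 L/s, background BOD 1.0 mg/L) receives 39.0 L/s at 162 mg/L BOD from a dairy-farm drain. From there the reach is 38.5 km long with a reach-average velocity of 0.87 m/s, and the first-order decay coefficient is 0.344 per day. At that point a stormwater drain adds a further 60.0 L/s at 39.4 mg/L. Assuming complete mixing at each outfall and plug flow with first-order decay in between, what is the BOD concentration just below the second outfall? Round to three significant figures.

Conservation of mass: C = (629.0·1.000 + 39.00·162.0) / 668.0 = 6947/668.0 = 10.40 mg/L; combined flow 668.0 L/s.
Travel time t = 38.5·1000 / 0.87 = 44250 s = 12.29 h.
First-order decay: C = 10.40·exp(−k·t) = 10.40·0.8385 = 8.720 mg/L.
Second outfall: C = (668.0·8.720 + 60.00·39.40)/728.0 = 11.25 mg/L.

11.2 mg/L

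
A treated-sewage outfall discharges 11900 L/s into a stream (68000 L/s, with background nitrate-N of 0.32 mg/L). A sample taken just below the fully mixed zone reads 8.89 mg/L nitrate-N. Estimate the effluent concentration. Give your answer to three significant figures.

57.9 mg/L

Mass balance: 68000·0.3200 + 11900·Cₑ = 79900·8.890
→ Cₑ = (79900·8.890 − 68000·0.3200) / 11900 = 57.86 mg/L.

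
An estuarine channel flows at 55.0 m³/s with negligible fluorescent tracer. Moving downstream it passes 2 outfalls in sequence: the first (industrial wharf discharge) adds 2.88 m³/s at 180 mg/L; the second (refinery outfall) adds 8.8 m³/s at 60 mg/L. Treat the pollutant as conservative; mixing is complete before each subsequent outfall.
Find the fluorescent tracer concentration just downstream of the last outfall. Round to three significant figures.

Below outfall 1: Q → 57.88 m³/s, C = (55.00·0 + 2.880·180.0)/57.88 = 8.956 mg/L.
Below outfall 2: Q → 66.68 m³/s, C = (57.88·8.956 + 8.800·60.00)/66.68 = 15.69 mg/L.

15.7 mg/L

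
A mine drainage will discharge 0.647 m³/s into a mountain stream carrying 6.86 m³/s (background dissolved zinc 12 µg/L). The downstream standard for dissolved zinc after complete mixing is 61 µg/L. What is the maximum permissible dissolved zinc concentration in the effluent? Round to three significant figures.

581 µg/L

At the limit, (Qr·Cr + Qe·Cₑ)/(Qr + Qe) = 61:
Cₑ = (7.507·61 − 6.860·12.00) / 0.6470 = 580.5 µg/L.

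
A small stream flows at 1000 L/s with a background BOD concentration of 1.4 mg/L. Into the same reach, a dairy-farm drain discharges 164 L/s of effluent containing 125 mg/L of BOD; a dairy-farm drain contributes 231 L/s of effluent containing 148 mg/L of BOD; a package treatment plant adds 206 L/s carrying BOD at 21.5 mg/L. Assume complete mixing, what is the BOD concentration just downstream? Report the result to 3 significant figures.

37.8 mg/L

Conservation of mass: C = (1000·1.400 + 164.0·125.0 + 231.0·148.0 + 206.0·21.50) / 1601 = 60520/1601 = 37.80 mg/L.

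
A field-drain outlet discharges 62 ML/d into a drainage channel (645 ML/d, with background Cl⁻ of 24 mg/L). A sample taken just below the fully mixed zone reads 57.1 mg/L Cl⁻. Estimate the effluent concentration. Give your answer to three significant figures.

Mass balance: 645.0·24.00 + 62.00·Cₑ = 707.0·57.10
→ Cₑ = (707.0·57.10 − 645.0·24.00) / 62.00 = 401.4 mg/L.

401 mg/L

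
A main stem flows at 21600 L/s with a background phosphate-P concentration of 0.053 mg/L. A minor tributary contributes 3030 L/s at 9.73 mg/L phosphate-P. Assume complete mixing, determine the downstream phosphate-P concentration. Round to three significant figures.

1.24 mg/L

Mass balance: C = (21600·0.05300 + 3030·9.730) / 24630 = 30630/24630 = 1.243 mg/L.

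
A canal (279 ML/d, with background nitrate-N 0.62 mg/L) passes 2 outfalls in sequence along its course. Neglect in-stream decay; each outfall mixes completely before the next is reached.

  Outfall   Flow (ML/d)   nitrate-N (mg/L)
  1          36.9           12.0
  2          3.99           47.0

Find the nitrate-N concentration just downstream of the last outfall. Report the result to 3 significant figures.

Below outfall 1: Q → 315.9 ML/d, C = (279.0·0.6200 + 36.90·12.00)/315.9 = 1.949 mg/L.
Below outfall 2: Q → 319.9 ML/d, C = (315.9·1.949 + 3.990·47.00)/319.9 = 2.511 mg/L.

2.51 mg/L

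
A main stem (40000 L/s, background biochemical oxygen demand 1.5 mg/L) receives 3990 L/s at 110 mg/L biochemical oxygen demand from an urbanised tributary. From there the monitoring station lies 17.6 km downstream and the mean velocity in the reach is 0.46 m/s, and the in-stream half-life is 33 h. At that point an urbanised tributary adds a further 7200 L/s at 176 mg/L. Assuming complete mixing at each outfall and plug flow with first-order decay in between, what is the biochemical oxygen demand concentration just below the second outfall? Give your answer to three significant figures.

Mass balance: C = (40000·1.500 + 3990·110.0) / 43990 = 498900/43990 = 11.34 mg/L; combined flow 43990 L/s.
Travel time t = 17.6·1000 / 0.46 = 38260 s = 10.63 h.
Half-life 33 h → k = ln 2 / 33 = 0.02100 h⁻¹ = 0.5041 d⁻¹.
After decay, C = 11.34 × e^(−kt) = 11.34 × 0.7999 = 9.072 mg/L.
Second outfall: C = (43990·9.072 + 7200·176.0)/51190 = 32.55 mg/L.

32.6 mg/L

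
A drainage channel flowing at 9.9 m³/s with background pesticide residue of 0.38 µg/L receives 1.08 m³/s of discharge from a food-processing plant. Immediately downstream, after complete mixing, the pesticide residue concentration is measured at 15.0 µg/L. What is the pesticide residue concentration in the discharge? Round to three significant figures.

149 µg/L

Mass balance: 9.900·0.3800 + 1.080·Cₑ = 10.98·15.00
→ Cₑ = (10.98·15.00 − 9.900·0.3800) / 1.080 = 149.0 µg/L.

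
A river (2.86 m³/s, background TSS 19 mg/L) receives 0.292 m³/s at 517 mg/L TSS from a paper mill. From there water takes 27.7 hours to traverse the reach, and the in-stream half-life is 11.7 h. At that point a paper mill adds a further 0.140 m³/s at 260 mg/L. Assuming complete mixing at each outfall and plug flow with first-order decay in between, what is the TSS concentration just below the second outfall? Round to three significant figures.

Flow-weighted average: C = (2.860·19.00 + 0.2920·517.0) / 3.152 = 205.3/3.152 = 65.13 mg/L; combined flow 3.152 m³/s.
Half-life 11.7 h → k = ln 2 / 11.7 = 0.05924 h⁻¹ = 1.422 d⁻¹.
Decay over the reach: 65.13·exp(−kt) = 65.13·0.1938 = 12.62 mg/L.
At the second outfall, C = (3.152·12.62 + 0.1400·260.0) / (3.152 + 0.1400) = 23.14 mg/L.

23.1 mg/L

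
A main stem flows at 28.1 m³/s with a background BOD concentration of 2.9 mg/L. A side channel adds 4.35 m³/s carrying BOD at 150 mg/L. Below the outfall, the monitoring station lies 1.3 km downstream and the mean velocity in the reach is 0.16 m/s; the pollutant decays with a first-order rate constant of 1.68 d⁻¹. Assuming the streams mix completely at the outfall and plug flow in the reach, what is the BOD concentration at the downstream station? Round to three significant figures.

19.3 mg/L

Mass balance: C = (28.10·2.900 + 4.350·150.0) / 32.45 = 734.0/32.45 = 22.62 mg/L.
Travel time t = 1.3·1000 / 0.16 = 8125 s = 2.257 h.
Applying C = C₀e^(−kt): 22.62 × 0.8539 = 19.31 mg/L.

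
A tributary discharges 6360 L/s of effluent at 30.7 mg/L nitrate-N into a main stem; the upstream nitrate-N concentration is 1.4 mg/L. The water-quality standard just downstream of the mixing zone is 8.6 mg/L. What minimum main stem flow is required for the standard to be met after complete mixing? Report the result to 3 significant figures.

19500 L/s

Set C_mix = 8.6: (Q·1.400 + 6360·30.70) / (Q + 6360) = 8.6
→ Q = 6360·(30.70 − 8.6)/(8.6 − 1.400) = 19520 L/s.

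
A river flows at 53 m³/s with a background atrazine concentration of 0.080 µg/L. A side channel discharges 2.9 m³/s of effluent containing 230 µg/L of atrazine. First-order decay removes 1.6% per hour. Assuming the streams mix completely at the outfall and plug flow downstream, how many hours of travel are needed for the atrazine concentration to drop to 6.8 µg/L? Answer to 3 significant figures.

Conservation of mass: C = (53.00·0.08000 + 2.900·230.0) / 55.90 = 671.2/55.90 = 12.01 µg/L.
1.6%/h lost → k = −ln(1 − 0.016) = 0.01613 h⁻¹.
12.01·exp(−k·t) = 6.8 → t = ln(12.01/6.8)/k = 126900 s = 35.25 h.

35.3 h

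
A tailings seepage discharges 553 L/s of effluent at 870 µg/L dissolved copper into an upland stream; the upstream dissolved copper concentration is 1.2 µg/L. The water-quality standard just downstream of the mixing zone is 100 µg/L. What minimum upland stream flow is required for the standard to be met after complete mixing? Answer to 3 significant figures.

4310 L/s

Set C_mix = 100: (Q·1.200 + 553.0·870.0) / (Q + 553.0) = 100
→ Q = 553.0·(870.0 − 100)/(100 − 1.200) = 4310 L/s.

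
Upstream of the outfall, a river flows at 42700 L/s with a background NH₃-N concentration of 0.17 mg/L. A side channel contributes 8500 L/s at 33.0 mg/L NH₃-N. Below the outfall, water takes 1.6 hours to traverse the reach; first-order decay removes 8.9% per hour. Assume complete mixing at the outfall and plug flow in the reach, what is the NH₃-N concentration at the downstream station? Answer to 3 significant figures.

4.84 mg/L

Mass balance: C = (42700·0.1700 + 8500·33.00) / 51200 = 287800/51200 = 5.620 mg/L.
8.9%/h lost → k = −ln(1 − 0.089) = 0.09321 h⁻¹.
After decay, C = 5.620 × e^(−kt) = 5.620 × 0.8614 = 4.842 mg/L.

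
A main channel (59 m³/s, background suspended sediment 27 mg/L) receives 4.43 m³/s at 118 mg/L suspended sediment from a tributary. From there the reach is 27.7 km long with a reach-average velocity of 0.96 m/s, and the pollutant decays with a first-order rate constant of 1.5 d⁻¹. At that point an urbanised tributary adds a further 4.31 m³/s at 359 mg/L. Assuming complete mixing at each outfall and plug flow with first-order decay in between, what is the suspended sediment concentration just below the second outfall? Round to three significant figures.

41.8 mg/L

Conservation of mass: C = (59.00·27.00 + 4.430·118.0) / 63.43 = 2116/63.43 = 33.36 mg/L; combined flow 63.43 m³/s.
Travel time t = 27.7·1000 / 0.96 = 28850 s = 8.015 h.
Decay over the reach: 33.36·exp(−kt) = 33.36·0.6060 = 20.21 mg/L.
At the second outfall, C = (63.43·20.21 + 4.310·359.0) / (63.43 + 4.310) = 41.77 mg/L.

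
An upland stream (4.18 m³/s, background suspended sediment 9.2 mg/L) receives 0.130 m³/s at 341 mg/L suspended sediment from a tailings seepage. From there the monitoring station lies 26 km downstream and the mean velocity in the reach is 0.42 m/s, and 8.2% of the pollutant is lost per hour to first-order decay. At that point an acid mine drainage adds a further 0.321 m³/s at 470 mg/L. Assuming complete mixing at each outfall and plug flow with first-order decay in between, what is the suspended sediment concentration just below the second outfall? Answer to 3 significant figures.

Mixed concentration C = ΣQC/ΣQ = (4.180·9.200 + 0.1300·341.0) / 4.310 = 82.79/4.310 = 19.21 mg/L; combined flow 4.310 m³/s.
Travel time t = 26·1000 / 0.42 = 61900 s = 17.20 h.
8.2%/h lost → k = −ln(1 − 0.082) = 0.08556 h⁻¹.
Decay over the reach: 19.21·exp(−kt) = 19.21·0.2296 = 4.411 mg/L.
At the second outfall, C = (4.310·4.411 + 0.3210·470.0) / (4.310 + 0.3210) = 36.68 mg/L.

36.7 mg/L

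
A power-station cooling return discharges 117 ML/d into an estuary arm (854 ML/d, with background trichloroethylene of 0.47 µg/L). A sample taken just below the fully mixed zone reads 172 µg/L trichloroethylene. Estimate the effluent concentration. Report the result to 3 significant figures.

Mass balance: 854.0·0.4700 + 117.0·Cₑ = 971.0·172.0
→ Cₑ = (971.0·172.0 − 854.0·0.4700) / 117.0 = 1424 µg/L.

1420 µg/L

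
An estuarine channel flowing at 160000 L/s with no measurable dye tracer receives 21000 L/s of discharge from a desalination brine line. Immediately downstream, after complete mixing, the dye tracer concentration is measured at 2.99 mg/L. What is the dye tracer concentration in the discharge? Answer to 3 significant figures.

25.8 mg/L

Mass balance: 160000·0 + 21000·Cₑ = 181000·2.990
→ Cₑ = (181000·2.990 − 160000·0) / 21000 = 25.77 mg/L.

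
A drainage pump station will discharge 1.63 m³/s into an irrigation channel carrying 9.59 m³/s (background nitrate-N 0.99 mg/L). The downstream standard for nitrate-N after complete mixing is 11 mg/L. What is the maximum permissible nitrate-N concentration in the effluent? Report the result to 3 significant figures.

At the limit, (Qr·Cr + Qe·Cₑ)/(Qr + Qe) = 11:
Cₑ = (11.22·11 − 9.590·0.9900) / 1.630 = 69.89 mg/L.

69.9 mg/L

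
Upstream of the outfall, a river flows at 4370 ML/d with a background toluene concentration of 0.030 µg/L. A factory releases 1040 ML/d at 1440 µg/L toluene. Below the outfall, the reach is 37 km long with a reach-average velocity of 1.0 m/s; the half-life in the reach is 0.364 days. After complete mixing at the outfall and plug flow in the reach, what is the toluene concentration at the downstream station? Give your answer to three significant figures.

After mixing, C = (4370·0.03000 + 1040·1440) / 5410 = 1498000/5410 = 276.8 µg/L.
Travel time t = 37·1000 / 1.0 = 37000 s = 10.28 h.
Half-life 0.364 d → k = ln 2 / 0.364 = 1.904 d⁻¹.
First-order decay: C = 276.8·exp(−k·t) = 276.8·0.4424 = 122.5 µg/L.

122 µg/L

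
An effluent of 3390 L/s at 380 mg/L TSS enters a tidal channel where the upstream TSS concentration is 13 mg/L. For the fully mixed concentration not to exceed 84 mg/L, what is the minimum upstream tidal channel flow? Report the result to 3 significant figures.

Set C_mix = 84: (Q·13.00 + 3390·380.0) / (Q + 3390) = 84
→ Q = 3390·(380.0 − 84)/(84 − 13.00) = 14130 L/s.

14100 L/s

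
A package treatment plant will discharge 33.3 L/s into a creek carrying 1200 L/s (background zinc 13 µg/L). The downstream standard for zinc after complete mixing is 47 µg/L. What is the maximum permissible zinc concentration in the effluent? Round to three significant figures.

At the limit, (Qr·Cr + Qe·Cₑ)/(Qr + Qe) = 47:
Cₑ = (1233·47 − 1200·13.00) / 33.30 = 1272 µg/L.

1270 µg/L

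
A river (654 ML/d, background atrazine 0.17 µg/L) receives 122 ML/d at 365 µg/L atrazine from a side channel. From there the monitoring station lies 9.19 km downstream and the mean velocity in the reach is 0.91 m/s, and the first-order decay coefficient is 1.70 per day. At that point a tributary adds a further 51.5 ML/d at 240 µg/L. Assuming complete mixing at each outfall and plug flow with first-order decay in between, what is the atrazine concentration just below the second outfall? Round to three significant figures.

After mixing, C = (654.0·0.1700 + 122.0·365.0) / 776.0 = 44640/776.0 = 57.53 µg/L; combined flow 776.0 ML/d.
Travel time t = 9.19·1000 / 0.91 = 10100 s = 2.805 h.
Applying C = C₀e^(−kt): 57.53 × 0.8198 = 47.16 µg/L.
At the second outfall, C = (776.0·47.16 + 51.50·240.0) / (776.0 + 51.50) = 59.16 µg/L.

59.2 µg/L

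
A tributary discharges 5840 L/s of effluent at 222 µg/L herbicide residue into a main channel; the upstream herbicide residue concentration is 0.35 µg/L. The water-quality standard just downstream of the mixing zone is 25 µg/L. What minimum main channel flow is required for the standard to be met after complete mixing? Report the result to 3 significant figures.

46700 L/s

Set C_mix = 25: (Q·0.3500 + 5840·222.0) / (Q + 5840) = 25
→ Q = 5840·(222.0 − 25)/(25 − 0.3500) = 46670 L/s.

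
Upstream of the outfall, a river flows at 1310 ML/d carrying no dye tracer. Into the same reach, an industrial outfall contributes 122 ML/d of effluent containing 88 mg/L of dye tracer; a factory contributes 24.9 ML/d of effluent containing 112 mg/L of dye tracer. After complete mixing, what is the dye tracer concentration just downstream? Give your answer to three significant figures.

Mixed concentration C = ΣQC/ΣQ = (1310·0 + 122.0·88.00 + 24.90·112.0) / 1457 = 13520/1457 = 9.283 mg/L.

9.28 mg/L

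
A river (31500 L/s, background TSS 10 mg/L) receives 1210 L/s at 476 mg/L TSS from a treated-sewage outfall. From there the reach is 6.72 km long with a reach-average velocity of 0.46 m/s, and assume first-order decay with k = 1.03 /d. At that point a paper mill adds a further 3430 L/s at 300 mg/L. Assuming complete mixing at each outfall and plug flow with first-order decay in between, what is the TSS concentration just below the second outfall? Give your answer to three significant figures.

Flow-weighted average: C = (31500·10.00 + 1210·476.0) / 32710 = 891000/32710 = 27.24 mg/L; combined flow 32710 L/s.
Travel time t = 6.72·1000 / 0.46 = 14610 s = 4.058 h.
Applying C = C₀e^(−kt): 27.24 × 0.8402 = 22.88 mg/L.
At the second outfall, C = (32710·22.88 + 3430·300.0) / (32710 + 3430) = 49.19 mg/L.

49.2 mg/L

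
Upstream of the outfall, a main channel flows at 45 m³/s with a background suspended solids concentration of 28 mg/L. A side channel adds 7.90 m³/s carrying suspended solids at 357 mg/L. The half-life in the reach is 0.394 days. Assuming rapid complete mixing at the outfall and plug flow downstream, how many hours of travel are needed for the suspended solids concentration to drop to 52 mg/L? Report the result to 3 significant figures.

5.38 h

After mixing, C = (45.00·28.00 + 7.900·357.0) / 52.90 = 4080/52.90 = 77.13 mg/L.
Half-life 0.394 d → k = ln 2 / 0.394 = 1.759 d⁻¹.
77.13·exp(−k·t) = 52 → t = ln(77.13/52)/k = 19360 s = 5.379 h.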